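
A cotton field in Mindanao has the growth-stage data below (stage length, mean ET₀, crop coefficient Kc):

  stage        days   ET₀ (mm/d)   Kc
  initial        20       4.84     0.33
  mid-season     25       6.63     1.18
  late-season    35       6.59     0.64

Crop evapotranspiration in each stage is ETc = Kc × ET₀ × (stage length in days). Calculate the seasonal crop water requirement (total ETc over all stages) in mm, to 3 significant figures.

initial: 0.33 × 4.84 × 20 = 31.94 mm
mid-season: 1.18 × 6.63 × 25 = 195.59 mm
late-season: 0.64 × 6.59 × 35 = 147.62 mm
Seasonal total = 375.15 mm

375 mm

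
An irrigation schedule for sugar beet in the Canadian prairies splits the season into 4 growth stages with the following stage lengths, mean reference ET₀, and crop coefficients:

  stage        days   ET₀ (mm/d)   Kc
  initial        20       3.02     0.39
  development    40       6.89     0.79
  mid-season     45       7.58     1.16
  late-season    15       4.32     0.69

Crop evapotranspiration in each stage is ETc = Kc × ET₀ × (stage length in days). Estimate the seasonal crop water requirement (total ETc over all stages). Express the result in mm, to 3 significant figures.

682 mm

initial: 0.39 × 3.02 × 20 = 23.56 mm
development: 0.79 × 6.89 × 40 = 217.72 mm
mid-season: 1.16 × 7.58 × 45 = 395.68 mm
late-season: 0.69 × 4.32 × 15 = 44.71 mm
Seasonal total = 681.67 mm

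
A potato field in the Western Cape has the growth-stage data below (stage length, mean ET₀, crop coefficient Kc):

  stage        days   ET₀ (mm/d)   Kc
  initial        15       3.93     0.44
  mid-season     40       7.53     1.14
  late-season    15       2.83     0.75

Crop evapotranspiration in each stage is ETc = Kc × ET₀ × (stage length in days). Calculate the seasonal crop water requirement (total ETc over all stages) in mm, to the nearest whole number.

initial: 0.44 × 3.93 × 15 = 25.94 mm
mid-season: 1.14 × 7.53 × 40 = 343.37 mm
late-season: 0.75 × 2.83 × 15 = 31.84 mm
Seasonal total = 401.15 mm

401 mm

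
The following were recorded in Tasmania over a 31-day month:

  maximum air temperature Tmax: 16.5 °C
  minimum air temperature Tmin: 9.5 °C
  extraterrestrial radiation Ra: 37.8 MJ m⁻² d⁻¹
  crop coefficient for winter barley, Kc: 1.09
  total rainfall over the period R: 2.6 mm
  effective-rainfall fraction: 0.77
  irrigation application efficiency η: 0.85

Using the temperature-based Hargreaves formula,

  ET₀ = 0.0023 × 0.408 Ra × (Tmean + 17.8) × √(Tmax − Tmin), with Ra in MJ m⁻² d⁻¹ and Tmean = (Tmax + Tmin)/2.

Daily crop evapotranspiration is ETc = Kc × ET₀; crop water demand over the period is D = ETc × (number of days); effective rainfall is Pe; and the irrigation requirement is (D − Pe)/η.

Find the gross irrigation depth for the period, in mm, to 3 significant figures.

113 mm

Tmean = (16.5 + 9.5)/2 = 13.00 °C
0.408 Ra = 0.408 × 37.8 = 15.4224 mm/d equivalent
ET₀ = 0.0023 × 15.4224 × (13.00 + 17.8) × √7.0 = 0.0023 × 15.4224 × 30.80 × 2.6458 = 2.8906 mm/d
ETc = Kc × ET₀ = 1.09 × 2.8906 = 3.1508 mm/d
Crop demand D = ETc × 31 d = 3.1508 × 31 = 97.675 mm
Pe = 0.77 × 2.6 = 2.002 mm
D − Pe = 97.675 − 2.002 = 95.673 mm
Gross irrigation = 95.673 / 0.85 = 112.556 mm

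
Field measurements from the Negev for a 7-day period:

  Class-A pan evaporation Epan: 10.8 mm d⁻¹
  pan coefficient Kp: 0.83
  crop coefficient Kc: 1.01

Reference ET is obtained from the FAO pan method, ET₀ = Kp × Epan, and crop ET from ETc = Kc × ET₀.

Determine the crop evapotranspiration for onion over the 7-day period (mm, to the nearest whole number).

ET₀ = 0.83 × 10.8 = 8.9640 mm/d
ETc = Kc × ET₀ = 1.01 × 8.9640 = 9.0536 mm/d
Over 7 days: 9.0536 × 7 = 63.375 mm

63 mm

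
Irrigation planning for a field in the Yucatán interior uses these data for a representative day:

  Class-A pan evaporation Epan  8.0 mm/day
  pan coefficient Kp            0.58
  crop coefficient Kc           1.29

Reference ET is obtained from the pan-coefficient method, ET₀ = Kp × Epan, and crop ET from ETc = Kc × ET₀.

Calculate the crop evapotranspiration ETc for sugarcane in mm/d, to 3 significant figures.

ET₀ = 0.58 × 8.0 = 4.6400 mm/d
ETc = Kc × ET₀ = 1.29 × 4.6400 = 5.9856 mm/d

5.99 mm/d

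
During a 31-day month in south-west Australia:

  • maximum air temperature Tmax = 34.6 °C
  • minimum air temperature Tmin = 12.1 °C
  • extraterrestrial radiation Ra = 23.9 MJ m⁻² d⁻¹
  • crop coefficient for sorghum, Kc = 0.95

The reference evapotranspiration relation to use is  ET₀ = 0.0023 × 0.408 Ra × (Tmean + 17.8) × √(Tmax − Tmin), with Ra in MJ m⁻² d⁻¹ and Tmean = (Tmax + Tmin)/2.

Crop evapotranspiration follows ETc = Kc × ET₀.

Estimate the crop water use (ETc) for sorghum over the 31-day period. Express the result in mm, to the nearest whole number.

129 mm

Tmean = (34.6 + 12.1)/2 = 23.35 °C
0.408 Ra = 0.408 × 23.9 = 9.7512 mm/d equivalent
ET₀ = 0.0023 × 9.7512 × (23.35 + 17.8) × √22.5 = 0.0023 × 9.7512 × 41.15 × 4.7434 = 4.3777 mm/d
ETc = Kc × ET₀ = 0.95 × 4.3777 = 4.1588 mm/d
Over 31 days: 4.1588 × 31 = 128.923 mm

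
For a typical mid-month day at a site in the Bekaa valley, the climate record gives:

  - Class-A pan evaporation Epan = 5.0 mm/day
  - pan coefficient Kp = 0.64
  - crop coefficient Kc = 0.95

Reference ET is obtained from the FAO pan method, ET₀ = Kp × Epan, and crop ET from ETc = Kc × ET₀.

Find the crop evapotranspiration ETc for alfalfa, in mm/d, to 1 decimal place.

3.0 mm/d

ET₀ = 0.64 × 5.0 = 3.2000 mm/d
ETc = Kc × ET₀ = 0.95 × 3.2000 = 3.0400 mm/d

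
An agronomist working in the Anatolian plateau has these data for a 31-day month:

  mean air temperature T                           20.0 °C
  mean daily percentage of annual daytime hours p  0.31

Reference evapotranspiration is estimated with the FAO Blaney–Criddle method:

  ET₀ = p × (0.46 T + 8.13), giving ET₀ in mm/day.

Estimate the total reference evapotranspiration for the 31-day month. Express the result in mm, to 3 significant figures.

ET₀ = 0.31 × (0.46 × 20.0 + 8.13) = 0.31 × 17.330 = 5.3723 mm/d
Monthly total = 5.3723 × 31 = 166.541 mm

167 mm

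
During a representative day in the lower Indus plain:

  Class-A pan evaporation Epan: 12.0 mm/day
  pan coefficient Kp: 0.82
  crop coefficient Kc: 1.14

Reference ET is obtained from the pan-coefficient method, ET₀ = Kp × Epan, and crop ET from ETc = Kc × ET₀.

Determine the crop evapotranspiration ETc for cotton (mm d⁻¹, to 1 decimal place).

ET₀ = 0.82 × 12.0 = 9.8400 mm/d
ETc = Kc × ET₀ = 1.14 × 9.8400 = 11.2176 mm/d

11.2 mm d⁻¹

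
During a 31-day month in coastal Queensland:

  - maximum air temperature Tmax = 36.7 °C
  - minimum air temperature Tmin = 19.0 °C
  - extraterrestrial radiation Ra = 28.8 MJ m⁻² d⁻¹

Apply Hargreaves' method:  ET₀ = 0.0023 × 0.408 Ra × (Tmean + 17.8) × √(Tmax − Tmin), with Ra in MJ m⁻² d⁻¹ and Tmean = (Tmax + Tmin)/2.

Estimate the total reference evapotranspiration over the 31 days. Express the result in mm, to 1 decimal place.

160.9 mm

Tmean = (36.7 + 19.0)/2 = 27.85 °C
0.408 Ra = 0.408 × 28.8 = 11.7504 mm/d equivalent
ET₀ = 0.0023 × 11.7504 × (27.85 + 17.8) × √17.7 = 0.0023 × 11.7504 × 45.65 × 4.2071 = 5.1904 mm/d
Over 31 days: 5.1904 × 31 = 160.902 mm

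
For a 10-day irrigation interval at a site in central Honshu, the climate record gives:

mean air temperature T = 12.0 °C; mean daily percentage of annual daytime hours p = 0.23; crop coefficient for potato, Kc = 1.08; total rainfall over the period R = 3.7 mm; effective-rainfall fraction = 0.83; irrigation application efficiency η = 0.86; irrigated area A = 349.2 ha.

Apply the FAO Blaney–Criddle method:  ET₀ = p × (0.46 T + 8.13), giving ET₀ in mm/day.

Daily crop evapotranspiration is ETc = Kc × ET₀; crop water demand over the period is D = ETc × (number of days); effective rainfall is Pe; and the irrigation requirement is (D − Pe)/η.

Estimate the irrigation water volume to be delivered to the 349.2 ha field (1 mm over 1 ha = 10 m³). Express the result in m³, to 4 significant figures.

125200 m³

ET₀ = 0.23 × (0.46 × 12.0 + 8.13) = 0.23 × 13.650 = 3.1395 mm/d
ETc = Kc × ET₀ = 1.08 × 3.1395 = 3.3907 mm/d
Crop demand D = ETc × 10 d = 3.3907 × 10 = 33.907 mm
Pe = 0.83 × 3.7 = 3.071 mm
D − Pe = 33.907 − 3.071 = 30.836 mm
Gross irrigation = 30.836 / 0.86 = 35.856 mm
Volume = 35.856 mm × 349.2 ha × 10 = 125209.2 m³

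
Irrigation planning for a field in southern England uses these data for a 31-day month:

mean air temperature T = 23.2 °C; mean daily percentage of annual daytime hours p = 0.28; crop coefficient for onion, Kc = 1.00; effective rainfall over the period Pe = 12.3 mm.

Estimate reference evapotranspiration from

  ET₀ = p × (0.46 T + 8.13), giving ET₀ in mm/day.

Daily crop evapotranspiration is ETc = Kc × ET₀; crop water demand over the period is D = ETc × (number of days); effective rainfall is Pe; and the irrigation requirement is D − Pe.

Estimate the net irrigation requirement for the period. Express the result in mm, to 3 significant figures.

ET₀ = 0.28 × (0.46 × 23.2 + 8.13) = 0.28 × 18.802 = 5.2646 mm/d
ETc = Kc × ET₀ = 1.00 × 5.2646 = 5.2646 mm/d
Crop demand D = ETc × 31 d = 5.2646 × 31 = 163.203 mm
D − Pe = 163.203 − 12.3 = 150.903 mm

151 mm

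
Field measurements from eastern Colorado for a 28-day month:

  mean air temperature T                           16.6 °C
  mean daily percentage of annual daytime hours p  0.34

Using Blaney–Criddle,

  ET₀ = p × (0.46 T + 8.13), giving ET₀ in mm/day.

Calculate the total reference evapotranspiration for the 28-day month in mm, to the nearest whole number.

ET₀ = 0.34 × (0.46 × 16.6 + 8.13) = 0.34 × 15.766 = 5.3604 mm/d
Monthly total = 5.3604 × 28 = 150.091 mm

150 mm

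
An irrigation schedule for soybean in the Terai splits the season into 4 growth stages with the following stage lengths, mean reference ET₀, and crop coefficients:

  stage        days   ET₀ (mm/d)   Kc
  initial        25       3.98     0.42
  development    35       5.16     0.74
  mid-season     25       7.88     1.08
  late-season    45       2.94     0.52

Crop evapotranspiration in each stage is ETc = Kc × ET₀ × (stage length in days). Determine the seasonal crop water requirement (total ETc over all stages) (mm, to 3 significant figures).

initial: 0.42 × 3.98 × 25 = 41.79 mm
development: 0.74 × 5.16 × 35 = 133.64 mm
mid-season: 1.08 × 7.88 × 25 = 212.76 mm
late-season: 0.52 × 2.94 × 45 = 68.80 mm
Seasonal total = 456.99 mm

457 mm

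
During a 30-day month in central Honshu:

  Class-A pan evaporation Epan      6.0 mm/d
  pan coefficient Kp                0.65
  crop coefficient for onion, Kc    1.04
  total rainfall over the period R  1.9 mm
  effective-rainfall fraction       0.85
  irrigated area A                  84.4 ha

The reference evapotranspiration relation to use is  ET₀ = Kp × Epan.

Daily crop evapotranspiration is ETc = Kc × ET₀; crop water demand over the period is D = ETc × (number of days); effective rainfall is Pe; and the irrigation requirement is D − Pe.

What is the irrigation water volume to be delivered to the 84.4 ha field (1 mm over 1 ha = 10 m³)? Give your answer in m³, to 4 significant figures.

ET₀ = 0.65 × 6.0 = 3.9000 mm/d
ETc = Kc × ET₀ = 1.04 × 3.9000 = 4.0560 mm/d
Crop demand D = ETc × 30 d = 4.0560 × 30 = 121.680 mm
Pe = 0.85 × 1.9 = 1.615 mm
D − Pe = 121.680 − 1.615 = 120.065 mm
Volume = 120.065 mm × 84.4 ha × 10 = 101334.9 m³

101300 m³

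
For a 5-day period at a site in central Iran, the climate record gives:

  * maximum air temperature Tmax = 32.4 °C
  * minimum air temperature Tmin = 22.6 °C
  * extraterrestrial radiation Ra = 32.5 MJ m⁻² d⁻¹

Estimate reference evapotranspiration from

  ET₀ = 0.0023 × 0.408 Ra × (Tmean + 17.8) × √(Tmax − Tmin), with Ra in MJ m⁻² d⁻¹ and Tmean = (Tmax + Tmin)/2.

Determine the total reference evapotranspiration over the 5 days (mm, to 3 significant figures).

Tmean = (32.4 + 22.6)/2 = 27.50 °C
0.408 Ra = 0.408 × 32.5 = 13.2600 mm/d equivalent
ET₀ = 0.0023 × 13.2600 × (27.50 + 17.8) × √9.8 = 0.0023 × 13.2600 × 45.30 × 3.1305 = 4.3250 mm/d
Over 5 days: 4.3250 × 5 = 21.625 mm

21.6 mm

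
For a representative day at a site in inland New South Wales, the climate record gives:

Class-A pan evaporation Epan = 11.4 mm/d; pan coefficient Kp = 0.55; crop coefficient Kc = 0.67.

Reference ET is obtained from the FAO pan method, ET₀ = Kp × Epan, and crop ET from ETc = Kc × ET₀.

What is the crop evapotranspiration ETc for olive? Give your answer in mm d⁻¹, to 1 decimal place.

4.2 mm d⁻¹

ET₀ = 0.55 × 11.4 = 6.2700 mm/d
ETc = Kc × ET₀ = 0.67 × 6.2700 = 4.2009 mm/d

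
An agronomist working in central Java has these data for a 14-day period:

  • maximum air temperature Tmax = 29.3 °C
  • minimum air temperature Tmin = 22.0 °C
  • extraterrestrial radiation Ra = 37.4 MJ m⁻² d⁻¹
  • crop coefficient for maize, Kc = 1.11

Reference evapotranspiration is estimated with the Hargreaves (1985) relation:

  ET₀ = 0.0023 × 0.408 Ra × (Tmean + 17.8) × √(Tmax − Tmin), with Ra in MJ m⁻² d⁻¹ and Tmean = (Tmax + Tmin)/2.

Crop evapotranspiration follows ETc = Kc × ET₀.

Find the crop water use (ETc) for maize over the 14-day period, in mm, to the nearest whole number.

64 mm

Tmean = (29.3 + 22.0)/2 = 25.65 °C
0.408 Ra = 0.408 × 37.4 = 15.2592 mm/d equivalent
ET₀ = 0.0023 × 15.2592 × (25.65 + 17.8) × √7.3 = 0.0023 × 15.2592 × 43.45 × 2.7019 = 4.1202 mm/d
ETc = Kc × ET₀ = 1.11 × 4.1202 = 4.5734 mm/d
Over 14 days: 4.5734 × 14 = 64.028 mm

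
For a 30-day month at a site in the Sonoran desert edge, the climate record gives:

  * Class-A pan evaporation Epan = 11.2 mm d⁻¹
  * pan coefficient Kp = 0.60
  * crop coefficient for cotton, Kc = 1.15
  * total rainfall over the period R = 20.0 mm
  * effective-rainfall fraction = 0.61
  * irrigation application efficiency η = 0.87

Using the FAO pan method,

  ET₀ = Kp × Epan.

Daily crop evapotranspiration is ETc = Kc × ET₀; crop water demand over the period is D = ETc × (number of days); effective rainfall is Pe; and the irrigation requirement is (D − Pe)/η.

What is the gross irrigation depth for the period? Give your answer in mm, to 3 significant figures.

252 mm

ET₀ = 0.60 × 11.2 = 6.7200 mm/d
ETc = Kc × ET₀ = 1.15 × 6.7200 = 7.7280 mm/d
Crop demand D = ETc × 30 d = 7.7280 × 30 = 231.840 mm
Pe = 0.61 × 20.0 = 12.200 mm
D − Pe = 231.840 − 12.200 = 219.640 mm
Gross irrigation = 219.640 / 0.87 = 252.460 mm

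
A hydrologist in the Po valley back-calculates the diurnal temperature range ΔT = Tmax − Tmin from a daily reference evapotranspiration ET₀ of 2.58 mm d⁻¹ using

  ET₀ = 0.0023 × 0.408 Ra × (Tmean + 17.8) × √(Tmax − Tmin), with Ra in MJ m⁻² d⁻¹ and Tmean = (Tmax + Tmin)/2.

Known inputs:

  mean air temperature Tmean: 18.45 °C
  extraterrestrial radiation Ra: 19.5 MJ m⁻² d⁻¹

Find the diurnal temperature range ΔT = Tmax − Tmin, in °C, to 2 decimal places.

√ΔT = ET₀ / [0.0023 × 0.408 × Ra × (Tmean+17.8)] = 2.58 / (0.0023 × 7.9560 × 36.25) = 3.8895
ΔT = 3.8895² = 15.128 °C

15.13 °C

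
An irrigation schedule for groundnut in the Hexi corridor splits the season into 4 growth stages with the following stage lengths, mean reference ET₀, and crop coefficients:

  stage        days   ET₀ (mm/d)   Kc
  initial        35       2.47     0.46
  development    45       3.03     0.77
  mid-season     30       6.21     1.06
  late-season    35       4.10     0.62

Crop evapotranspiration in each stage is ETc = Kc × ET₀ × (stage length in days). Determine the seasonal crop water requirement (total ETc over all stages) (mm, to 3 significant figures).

431 mm

initial: 0.46 × 2.47 × 35 = 39.77 mm
development: 0.77 × 3.03 × 45 = 104.99 mm
mid-season: 1.06 × 6.21 × 30 = 197.48 mm
late-season: 0.62 × 4.10 × 35 = 88.97 mm
Seasonal total = 431.21 mm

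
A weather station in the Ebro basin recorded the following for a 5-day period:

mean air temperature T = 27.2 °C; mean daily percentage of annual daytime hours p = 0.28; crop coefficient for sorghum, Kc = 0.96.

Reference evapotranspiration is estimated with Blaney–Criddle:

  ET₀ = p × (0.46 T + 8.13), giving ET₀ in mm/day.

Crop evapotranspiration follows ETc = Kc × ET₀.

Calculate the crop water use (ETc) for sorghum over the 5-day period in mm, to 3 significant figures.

ET₀ = 0.28 × (0.46 × 27.2 + 8.13) = 0.28 × 20.642 = 5.7798 mm/d
ETc = Kc × ET₀ = 0.96 × 5.7798 = 5.5486 mm/d
Over 5 days: 5.5486 × 5 = 27.743 mm

27.7 mm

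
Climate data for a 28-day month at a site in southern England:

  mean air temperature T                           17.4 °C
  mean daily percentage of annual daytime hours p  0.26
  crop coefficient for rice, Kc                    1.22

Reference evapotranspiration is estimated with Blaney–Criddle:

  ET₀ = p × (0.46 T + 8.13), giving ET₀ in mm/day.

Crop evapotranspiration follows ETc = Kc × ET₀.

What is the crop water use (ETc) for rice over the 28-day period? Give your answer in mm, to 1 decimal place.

143.3 mm

ET₀ = 0.26 × (0.46 × 17.4 + 8.13) = 0.26 × 16.134 = 4.1948 mm/d
ETc = Kc × ET₀ = 1.22 × 4.1948 = 5.1177 mm/d
Over 28 days: 5.1177 × 28 = 143.296 mm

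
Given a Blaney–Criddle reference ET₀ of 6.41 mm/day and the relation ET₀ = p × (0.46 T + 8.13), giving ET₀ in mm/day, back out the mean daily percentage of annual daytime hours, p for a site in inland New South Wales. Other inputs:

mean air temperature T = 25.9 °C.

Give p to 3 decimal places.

0.320

p = ET₀ / (0.46 T + 8.13) = 6.41 / (0.46 × 25.9 + 8.13) = 6.41 / 20.044 = 0.3198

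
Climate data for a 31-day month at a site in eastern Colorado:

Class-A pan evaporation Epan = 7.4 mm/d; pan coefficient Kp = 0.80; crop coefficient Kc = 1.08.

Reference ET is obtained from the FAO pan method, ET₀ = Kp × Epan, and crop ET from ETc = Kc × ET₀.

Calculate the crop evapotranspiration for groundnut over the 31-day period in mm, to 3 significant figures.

ET₀ = 0.80 × 7.4 = 5.9200 mm/d
ETc = Kc × ET₀ = 1.08 × 5.9200 = 6.3936 mm/d
Over 31 days: 6.3936 × 31 = 198.202 mm

198 mm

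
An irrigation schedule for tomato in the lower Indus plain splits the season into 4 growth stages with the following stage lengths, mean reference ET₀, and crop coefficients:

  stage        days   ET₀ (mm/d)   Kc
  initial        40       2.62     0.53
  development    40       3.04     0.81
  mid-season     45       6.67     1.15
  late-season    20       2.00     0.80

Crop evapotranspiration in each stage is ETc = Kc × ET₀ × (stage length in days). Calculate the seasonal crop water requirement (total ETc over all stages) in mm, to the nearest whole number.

531 mm

initial: 0.53 × 2.62 × 40 = 55.54 mm
development: 0.81 × 3.04 × 40 = 98.50 mm
mid-season: 1.15 × 6.67 × 45 = 345.17 mm
late-season: 0.80 × 2.00 × 20 = 32.00 mm
Seasonal total = 531.21 mm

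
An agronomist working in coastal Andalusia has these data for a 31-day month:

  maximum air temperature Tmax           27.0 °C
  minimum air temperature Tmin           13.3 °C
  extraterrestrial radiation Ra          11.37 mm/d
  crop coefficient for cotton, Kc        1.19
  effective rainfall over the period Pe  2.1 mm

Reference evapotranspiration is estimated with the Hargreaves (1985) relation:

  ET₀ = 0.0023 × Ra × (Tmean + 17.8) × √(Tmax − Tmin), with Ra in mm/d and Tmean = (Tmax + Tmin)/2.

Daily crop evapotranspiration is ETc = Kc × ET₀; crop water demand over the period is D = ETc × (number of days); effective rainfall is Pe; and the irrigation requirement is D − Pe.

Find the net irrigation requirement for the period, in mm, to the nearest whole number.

133 mm

Tmean = (27.0 + 13.3)/2 = 20.15 °C
ET₀ = 0.0023 × 11.37 × (20.15 + 17.8) × √13.7 = 0.0023 × 11.37 × 37.95 × 3.7014 = 3.6734 mm/d
ETc = Kc × ET₀ = 1.19 × 3.6734 = 4.3713 mm/d
Crop demand D = ETc × 31 d = 4.3713 × 31 = 135.510 mm
D − Pe = 135.510 − 2.1 = 133.410 mm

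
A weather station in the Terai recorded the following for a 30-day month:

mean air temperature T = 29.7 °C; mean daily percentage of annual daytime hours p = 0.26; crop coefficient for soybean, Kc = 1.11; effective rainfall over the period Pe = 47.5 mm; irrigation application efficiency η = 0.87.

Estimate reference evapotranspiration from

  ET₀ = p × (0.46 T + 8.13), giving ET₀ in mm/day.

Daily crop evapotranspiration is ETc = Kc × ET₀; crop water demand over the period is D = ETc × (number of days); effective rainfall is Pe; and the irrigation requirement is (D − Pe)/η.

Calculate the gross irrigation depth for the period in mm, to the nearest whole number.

ET₀ = 0.26 × (0.46 × 29.7 + 8.13) = 0.26 × 21.792 = 5.6659 mm/d
ETc = Kc × ET₀ = 1.11 × 5.6659 = 6.2891 mm/d
Crop demand D = ETc × 30 d = 6.2891 × 30 = 188.673 mm
D − Pe = 188.673 − 47.5 = 141.173 mm
Gross irrigation = 141.173 / 0.87 = 162.268 mm

162 mm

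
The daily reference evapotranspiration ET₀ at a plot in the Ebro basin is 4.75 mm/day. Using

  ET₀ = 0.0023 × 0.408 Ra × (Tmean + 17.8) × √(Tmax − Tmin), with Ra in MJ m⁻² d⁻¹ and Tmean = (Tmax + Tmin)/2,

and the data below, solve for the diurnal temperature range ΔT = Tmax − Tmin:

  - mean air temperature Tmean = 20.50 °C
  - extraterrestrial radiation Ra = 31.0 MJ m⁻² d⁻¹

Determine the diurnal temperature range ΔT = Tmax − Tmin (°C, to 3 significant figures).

√ΔT = ET₀ / [0.0023 × 0.408 × Ra × (Tmean+17.8)] = 4.75 / (0.0023 × 12.6480 × 38.30) = 4.2633
ΔT = 4.2633² = 18.176 °C

18.2 °C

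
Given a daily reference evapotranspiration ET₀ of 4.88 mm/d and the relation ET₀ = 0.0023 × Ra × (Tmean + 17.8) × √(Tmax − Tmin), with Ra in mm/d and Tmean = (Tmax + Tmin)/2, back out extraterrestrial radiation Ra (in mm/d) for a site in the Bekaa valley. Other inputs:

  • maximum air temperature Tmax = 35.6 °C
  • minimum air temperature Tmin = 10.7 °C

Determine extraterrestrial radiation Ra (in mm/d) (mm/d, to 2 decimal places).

10.38 mm/d

Tmean = 23.15 °C; √ΔT = 4.9900
Ra = ET₀ / [0.0023 × (Tmean+17.8) × √ΔT] = 4.88 / (0.0023 × 40.95 × 4.9900) = 10.383 mm/d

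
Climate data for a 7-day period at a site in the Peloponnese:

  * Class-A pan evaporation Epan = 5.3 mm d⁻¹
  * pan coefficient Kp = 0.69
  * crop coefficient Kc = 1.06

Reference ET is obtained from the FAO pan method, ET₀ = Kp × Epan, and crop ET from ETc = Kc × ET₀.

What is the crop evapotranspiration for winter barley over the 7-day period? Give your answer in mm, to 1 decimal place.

27.1 mm

ET₀ = 0.69 × 5.3 = 3.6570 mm/d
ETc = Kc × ET₀ = 1.06 × 3.6570 = 3.8764 mm/d
Over 7 days: 3.8764 × 7 = 27.135 mm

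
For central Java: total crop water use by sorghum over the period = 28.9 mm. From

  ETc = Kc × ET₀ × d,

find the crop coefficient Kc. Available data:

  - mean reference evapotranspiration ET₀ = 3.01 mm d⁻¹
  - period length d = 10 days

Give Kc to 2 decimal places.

0.96

ETc = Kc × ET₀ × d  ⇒  Kc = ETc / (ET₀ × d)
Kc = 28.9 / (3.01 × 10) = 28.9 / 30.10 = 0.9601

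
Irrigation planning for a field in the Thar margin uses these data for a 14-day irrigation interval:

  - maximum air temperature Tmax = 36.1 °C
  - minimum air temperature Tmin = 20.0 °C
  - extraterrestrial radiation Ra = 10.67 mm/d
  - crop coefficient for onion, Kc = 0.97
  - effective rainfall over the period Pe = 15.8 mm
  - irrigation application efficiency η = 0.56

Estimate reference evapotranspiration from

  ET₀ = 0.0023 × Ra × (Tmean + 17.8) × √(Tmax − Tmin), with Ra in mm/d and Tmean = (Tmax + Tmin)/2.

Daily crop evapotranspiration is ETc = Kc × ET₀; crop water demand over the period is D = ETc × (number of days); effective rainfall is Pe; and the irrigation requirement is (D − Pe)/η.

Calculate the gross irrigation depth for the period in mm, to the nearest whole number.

Tmean = (36.1 + 20.0)/2 = 28.05 °C
ET₀ = 0.0023 × 10.67 × (28.05 + 17.8) × √16.1 = 0.0023 × 10.67 × 45.85 × 4.0125 = 4.5149 mm/d
ETc = Kc × ET₀ = 0.97 × 4.5149 = 4.3795 mm/d
Crop demand D = ETc × 14 d = 4.3795 × 14 = 61.313 mm
D − Pe = 61.313 − 15.8 = 45.513 mm
Gross irrigation = 45.513 / 0.56 = 81.273 mm

81 mm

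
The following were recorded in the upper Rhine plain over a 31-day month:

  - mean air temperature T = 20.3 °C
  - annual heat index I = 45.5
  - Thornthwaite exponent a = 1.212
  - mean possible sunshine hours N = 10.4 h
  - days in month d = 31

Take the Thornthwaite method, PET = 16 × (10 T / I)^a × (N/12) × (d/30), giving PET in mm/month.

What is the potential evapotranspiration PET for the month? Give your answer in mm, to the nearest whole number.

88 mm

10T/I = 10 × 20.3 / 45.5 = 4.4615
(10T/I)^a = 4.4615^1.212 = 6.1259
Uncorrected PET = 16 × 6.1259 = 98.014 mm
Correction = (N/12)(d/30) = (10.4/12)(31/30) = 0.8956
PET = 98.014 × 0.8956 = 87.781 mm/month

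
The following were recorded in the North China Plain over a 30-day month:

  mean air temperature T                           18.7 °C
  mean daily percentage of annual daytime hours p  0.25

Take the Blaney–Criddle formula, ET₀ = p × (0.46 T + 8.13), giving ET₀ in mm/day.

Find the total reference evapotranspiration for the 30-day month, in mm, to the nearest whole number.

ET₀ = 0.25 × (0.46 × 18.7 + 8.13) = 0.25 × 16.732 = 4.1830 mm/d
Monthly total = 4.1830 × 30 = 125.490 mm

125 mm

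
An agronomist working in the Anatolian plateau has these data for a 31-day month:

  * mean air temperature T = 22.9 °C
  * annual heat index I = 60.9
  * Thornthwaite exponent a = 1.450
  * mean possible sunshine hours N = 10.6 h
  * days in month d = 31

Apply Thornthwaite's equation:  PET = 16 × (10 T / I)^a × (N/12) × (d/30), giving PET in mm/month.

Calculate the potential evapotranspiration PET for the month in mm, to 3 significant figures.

99.7 mm

10T/I = 10 × 22.9 / 60.9 = 3.7603
(10T/I)^a = 3.7603^1.450 = 6.8245
Uncorrected PET = 16 × 6.8245 = 109.192 mm
Correction = (N/12)(d/30) = (10.6/12)(31/30) = 0.9128
PET = 109.192 × 0.9128 = 99.670 mm/month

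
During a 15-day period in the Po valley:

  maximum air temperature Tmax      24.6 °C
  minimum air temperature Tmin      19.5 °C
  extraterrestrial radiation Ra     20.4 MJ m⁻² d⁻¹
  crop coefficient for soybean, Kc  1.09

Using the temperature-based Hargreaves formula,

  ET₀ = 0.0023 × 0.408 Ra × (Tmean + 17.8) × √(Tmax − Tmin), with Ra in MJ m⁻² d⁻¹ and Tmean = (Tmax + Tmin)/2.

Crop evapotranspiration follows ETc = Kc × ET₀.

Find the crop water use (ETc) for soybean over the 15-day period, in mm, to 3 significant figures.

28.2 mm

Tmean = (24.6 + 19.5)/2 = 22.05 °C
0.408 Ra = 0.408 × 20.4 = 8.3232 mm/d equivalent
ET₀ = 0.0023 × 8.3232 × (22.05 + 17.8) × √5.1 = 0.0023 × 8.3232 × 39.85 × 2.2583 = 1.7228 mm/d
ETc = Kc × ET₀ = 1.09 × 1.7228 = 1.8779 mm/d
Over 15 days: 1.8779 × 15 = 28.169 mm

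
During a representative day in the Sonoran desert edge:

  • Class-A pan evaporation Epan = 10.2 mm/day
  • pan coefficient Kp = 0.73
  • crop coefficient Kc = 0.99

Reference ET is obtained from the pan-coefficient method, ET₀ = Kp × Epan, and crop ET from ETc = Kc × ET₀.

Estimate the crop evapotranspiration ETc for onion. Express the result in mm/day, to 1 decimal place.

7.4 mm/day

ET₀ = 0.73 × 10.2 = 7.4460 mm/d
ETc = Kc × ET₀ = 0.99 × 7.4460 = 7.3715 mm/d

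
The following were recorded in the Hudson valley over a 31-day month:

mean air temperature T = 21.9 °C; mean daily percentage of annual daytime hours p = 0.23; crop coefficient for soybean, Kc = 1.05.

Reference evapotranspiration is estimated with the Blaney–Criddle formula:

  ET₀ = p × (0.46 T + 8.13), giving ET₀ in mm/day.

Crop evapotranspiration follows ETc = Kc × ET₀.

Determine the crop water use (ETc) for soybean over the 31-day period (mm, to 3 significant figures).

136 mm

ET₀ = 0.23 × (0.46 × 21.9 + 8.13) = 0.23 × 18.204 = 4.1869 mm/d
ETc = Kc × ET₀ = 1.05 × 4.1869 = 4.3962 mm/d
Over 31 days: 4.3962 × 31 = 136.282 mm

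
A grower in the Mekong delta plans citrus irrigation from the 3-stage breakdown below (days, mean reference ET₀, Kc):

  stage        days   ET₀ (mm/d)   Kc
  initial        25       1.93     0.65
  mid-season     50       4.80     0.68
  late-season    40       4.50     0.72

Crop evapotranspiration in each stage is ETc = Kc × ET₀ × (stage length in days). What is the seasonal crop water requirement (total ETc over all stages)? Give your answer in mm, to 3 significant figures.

initial: 0.65 × 1.93 × 25 = 31.36 mm
mid-season: 0.68 × 4.80 × 50 = 163.20 mm
late-season: 0.72 × 4.50 × 40 = 129.60 mm
Seasonal total = 324.16 mm

324 mm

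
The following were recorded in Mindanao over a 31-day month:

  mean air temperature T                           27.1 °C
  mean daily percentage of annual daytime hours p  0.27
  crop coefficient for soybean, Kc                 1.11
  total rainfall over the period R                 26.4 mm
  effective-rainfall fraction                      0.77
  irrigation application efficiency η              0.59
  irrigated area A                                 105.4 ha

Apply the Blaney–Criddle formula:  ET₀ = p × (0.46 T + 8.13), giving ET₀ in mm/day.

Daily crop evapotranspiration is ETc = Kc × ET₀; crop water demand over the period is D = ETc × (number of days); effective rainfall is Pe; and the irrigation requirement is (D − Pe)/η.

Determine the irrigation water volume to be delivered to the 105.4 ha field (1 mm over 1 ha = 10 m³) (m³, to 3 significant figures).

306000 m³

ET₀ = 0.27 × (0.46 × 27.1 + 8.13) = 0.27 × 20.596 = 5.5609 mm/d
ETc = Kc × ET₀ = 1.11 × 5.5609 = 6.1726 mm/d
Crop demand D = ETc × 31 d = 6.1726 × 31 = 191.351 mm
Pe = 0.77 × 26.4 = 20.328 mm
D − Pe = 191.351 − 20.328 = 171.023 mm
Gross irrigation = 171.023 / 0.59 = 289.869 mm
Volume = 289.869 mm × 105.4 ha × 10 = 305521.9 m³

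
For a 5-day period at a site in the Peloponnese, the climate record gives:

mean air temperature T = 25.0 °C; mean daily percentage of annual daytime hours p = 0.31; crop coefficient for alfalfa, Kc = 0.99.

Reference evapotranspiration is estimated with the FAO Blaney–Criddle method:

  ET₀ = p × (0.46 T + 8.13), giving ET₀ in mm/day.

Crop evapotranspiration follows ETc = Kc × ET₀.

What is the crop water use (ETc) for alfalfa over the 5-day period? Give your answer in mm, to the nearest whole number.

30 mm

ET₀ = 0.31 × (0.46 × 25.0 + 8.13) = 0.31 × 19.630 = 6.0853 mm/d
ETc = Kc × ET₀ = 0.99 × 6.0853 = 6.0244 mm/d
Over 5 days: 6.0244 × 5 = 30.122 mm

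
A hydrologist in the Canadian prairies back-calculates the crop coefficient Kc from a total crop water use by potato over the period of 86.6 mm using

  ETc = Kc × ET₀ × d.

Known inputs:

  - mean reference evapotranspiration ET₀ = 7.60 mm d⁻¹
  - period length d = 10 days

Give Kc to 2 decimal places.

ETc = Kc × ET₀ × d  ⇒  Kc = ETc / (ET₀ × d)
Kc = 86.6 / (7.60 × 10) = 86.6 / 76.00 = 1.1395

1.14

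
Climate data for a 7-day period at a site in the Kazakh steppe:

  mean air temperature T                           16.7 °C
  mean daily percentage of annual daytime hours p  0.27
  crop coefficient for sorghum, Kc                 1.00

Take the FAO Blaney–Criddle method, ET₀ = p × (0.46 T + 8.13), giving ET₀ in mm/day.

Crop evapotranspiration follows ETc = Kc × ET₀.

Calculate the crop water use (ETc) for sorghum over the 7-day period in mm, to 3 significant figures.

ET₀ = 0.27 × (0.46 × 16.7 + 8.13) = 0.27 × 15.812 = 4.2692 mm/d
ETc = Kc × ET₀ = 1.00 × 4.2692 = 4.2692 mm/d
Over 7 days: 4.2692 × 7 = 29.884 mm

29.9 mm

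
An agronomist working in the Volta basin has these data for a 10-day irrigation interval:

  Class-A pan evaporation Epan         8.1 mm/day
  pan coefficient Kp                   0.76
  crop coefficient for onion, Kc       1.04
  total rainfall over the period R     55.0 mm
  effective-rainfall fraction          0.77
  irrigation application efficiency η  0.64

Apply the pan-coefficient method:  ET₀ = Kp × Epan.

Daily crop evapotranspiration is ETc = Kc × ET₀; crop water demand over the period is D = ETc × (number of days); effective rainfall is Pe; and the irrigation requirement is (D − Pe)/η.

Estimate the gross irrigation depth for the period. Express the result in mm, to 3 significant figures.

ET₀ = 0.76 × 8.1 = 6.1560 mm/d
ETc = Kc × ET₀ = 1.04 × 6.1560 = 6.4022 mm/d
Crop demand D = ETc × 10 d = 6.4022 × 10 = 64.022 mm
Pe = 0.77 × 55.0 = 42.350 mm
D − Pe = 64.022 − 42.350 = 21.672 mm
Gross irrigation = 21.672 / 0.64 = 33.863 mm

33.9 mm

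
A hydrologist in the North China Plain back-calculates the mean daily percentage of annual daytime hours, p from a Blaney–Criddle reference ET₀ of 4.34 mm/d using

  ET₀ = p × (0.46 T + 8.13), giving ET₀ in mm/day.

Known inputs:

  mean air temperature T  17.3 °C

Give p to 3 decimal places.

p = ET₀ / (0.46 T + 8.13) = 4.34 / (0.46 × 17.3 + 8.13) = 4.34 / 16.088 = 0.2698

0.270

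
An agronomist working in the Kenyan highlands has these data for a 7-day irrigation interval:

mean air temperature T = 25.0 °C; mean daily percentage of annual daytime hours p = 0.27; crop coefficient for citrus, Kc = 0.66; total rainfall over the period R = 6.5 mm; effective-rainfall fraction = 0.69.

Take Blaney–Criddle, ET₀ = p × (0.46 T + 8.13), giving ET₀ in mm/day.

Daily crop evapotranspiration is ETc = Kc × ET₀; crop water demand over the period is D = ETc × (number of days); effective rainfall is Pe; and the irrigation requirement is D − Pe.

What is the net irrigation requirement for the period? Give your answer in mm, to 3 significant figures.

ET₀ = 0.27 × (0.46 × 25.0 + 8.13) = 0.27 × 19.630 = 5.3001 mm/d
ETc = Kc × ET₀ = 0.66 × 5.3001 = 3.4981 mm/d
Crop demand D = ETc × 7 d = 3.4981 × 7 = 24.487 mm
Pe = 0.69 × 6.5 = 4.485 mm
D − Pe = 24.487 − 4.485 = 20.002 mm

20.0 mm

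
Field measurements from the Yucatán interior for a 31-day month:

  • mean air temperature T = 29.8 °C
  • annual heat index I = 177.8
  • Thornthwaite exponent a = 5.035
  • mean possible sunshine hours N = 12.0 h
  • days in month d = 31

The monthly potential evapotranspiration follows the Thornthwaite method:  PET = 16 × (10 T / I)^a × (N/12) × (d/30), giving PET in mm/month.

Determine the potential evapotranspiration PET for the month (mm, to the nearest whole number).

10T/I = 10 × 29.8 / 177.8 = 1.6760
(10T/I)^a = 1.6760^5.035 = 13.4654
Uncorrected PET = 16 × 13.4654 = 215.446 mm
Correction = (N/12)(d/30) = (12.0/12)(31/30) = 1.0333
PET = 215.446 × 1.0333 = 222.620 mm/month

223 mm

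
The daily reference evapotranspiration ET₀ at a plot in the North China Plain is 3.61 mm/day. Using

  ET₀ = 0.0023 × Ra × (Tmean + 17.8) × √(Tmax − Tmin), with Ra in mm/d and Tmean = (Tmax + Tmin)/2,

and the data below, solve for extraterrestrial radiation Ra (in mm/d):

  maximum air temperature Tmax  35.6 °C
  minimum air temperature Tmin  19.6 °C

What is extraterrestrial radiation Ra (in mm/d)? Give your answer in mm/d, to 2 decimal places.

8.64 mm/d

Tmean = 27.60 °C; √ΔT = 4.0000
Ra = ET₀ / [0.0023 × (Tmean+17.8) × √ΔT] = 3.61 / (0.0023 × 45.40 × 4.0000) = 8.643 mm/d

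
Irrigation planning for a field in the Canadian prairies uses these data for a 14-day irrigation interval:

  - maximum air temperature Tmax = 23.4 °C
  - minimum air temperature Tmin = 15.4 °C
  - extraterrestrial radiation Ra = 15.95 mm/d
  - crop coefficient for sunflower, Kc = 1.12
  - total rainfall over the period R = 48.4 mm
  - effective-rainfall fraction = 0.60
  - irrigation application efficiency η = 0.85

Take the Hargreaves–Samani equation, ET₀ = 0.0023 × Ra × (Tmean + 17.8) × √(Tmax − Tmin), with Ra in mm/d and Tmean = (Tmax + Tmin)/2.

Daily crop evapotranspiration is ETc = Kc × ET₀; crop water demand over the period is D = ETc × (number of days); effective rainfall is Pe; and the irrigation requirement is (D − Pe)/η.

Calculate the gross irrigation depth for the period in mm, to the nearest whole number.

37 mm

Tmean = (23.4 + 15.4)/2 = 19.40 °C
ET₀ = 0.0023 × 15.95 × (19.40 + 17.8) × √8.0 = 0.0023 × 15.95 × 37.20 × 2.8284 = 3.8599 mm/d
ETc = Kc × ET₀ = 1.12 × 3.8599 = 4.3231 mm/d
Crop demand D = ETc × 14 d = 4.3231 × 14 = 60.523 mm
Pe = 0.60 × 48.4 = 29.040 mm
D − Pe = 60.523 − 29.040 = 31.483 mm
Gross irrigation = 31.483 / 0.85 = 37.039 mm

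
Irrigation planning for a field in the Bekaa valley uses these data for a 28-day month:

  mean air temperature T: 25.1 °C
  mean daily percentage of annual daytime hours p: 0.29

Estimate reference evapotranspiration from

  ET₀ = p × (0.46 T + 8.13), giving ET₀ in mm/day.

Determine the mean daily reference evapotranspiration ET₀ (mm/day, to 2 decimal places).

ET₀ = 0.29 × (0.46 × 25.1 + 8.13) = 0.29 × 19.676 = 5.7060 mm/d

5.71 mm/day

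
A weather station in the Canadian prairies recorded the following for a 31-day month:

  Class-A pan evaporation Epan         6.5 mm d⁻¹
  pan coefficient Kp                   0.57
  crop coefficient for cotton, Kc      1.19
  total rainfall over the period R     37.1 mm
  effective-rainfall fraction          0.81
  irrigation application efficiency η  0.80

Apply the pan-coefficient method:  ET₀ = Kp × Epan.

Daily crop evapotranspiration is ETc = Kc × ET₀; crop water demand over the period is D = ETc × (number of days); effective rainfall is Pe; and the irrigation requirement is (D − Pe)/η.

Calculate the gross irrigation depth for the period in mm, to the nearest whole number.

133 mm

ET₀ = 0.57 × 6.5 = 3.7050 mm/d
ETc = Kc × ET₀ = 1.19 × 3.7050 = 4.4090 mm/d
Crop demand D = ETc × 31 d = 4.4090 × 31 = 136.679 mm
Pe = 0.81 × 37.1 = 30.051 mm
D − Pe = 136.679 − 30.051 = 106.628 mm
Gross irrigation = 106.628 / 0.80 = 133.285 mm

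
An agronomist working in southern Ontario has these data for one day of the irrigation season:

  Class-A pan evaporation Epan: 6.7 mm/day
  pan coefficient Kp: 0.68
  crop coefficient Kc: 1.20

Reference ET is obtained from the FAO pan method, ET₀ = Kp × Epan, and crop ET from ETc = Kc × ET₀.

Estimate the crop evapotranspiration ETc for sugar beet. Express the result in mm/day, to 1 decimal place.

5.5 mm/day

ET₀ = 0.68 × 6.7 = 4.5560 mm/d
ETc = Kc × ET₀ = 1.20 × 4.5560 = 5.4672 mm/d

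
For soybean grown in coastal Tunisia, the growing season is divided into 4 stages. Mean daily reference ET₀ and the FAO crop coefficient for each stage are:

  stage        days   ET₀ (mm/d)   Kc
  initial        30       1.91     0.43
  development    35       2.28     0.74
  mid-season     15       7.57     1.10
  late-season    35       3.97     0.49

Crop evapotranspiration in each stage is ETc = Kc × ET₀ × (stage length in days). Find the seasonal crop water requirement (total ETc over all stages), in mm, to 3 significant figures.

initial: 0.43 × 1.91 × 30 = 24.64 mm
development: 0.74 × 2.28 × 35 = 59.05 mm
mid-season: 1.10 × 7.57 × 15 = 124.91 mm
late-season: 0.49 × 3.97 × 35 = 68.09 mm
Seasonal total = 276.69 mm

277 mm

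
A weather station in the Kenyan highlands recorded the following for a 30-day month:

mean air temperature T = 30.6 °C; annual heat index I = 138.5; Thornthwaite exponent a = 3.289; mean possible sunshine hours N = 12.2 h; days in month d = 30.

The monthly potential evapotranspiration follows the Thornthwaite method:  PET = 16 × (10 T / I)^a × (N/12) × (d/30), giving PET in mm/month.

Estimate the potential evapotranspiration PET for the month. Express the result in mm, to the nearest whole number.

10T/I = 10 × 30.6 / 138.5 = 2.2094
(10T/I)^a = 2.2094^3.289 = 13.5618
Uncorrected PET = 16 × 13.5618 = 216.989 mm
Correction = (N/12)(d/30) = (12.2/12)(30/30) = 1.0167
PET = 216.989 × 1.0167 = 220.613 mm/month

221 mm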